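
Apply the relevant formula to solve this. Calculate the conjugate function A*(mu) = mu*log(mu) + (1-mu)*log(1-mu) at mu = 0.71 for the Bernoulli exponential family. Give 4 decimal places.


Legendre transform for Bernoulli:
A*(mu) = mu*log(mu) + (1-mu)*log(1-mu).
mu = 0.71, 1-mu = 0.29.
mu*log(mu) = 0.71*log(0.71) = -0.243168.
(1-mu)*log(1-mu) = 0.29*log(0.29) = -0.358984.
A* = -0.243168 + -0.358984 = -0.6022

-0.6022


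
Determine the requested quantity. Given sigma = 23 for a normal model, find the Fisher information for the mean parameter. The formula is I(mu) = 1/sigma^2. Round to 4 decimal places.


The Fisher information for the mean of a normal distribution is I(mu) = 1/sigma^2.
sigma = 23, so sigma^2 = 529.
I(mu) = 1/529 = 0.0019

0.0019


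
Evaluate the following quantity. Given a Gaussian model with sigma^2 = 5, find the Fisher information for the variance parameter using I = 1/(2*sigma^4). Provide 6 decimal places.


Fisher information for variance: I(sigma^2) = 1/(2*sigma^4).
sigma^2 = 5, so sigma^4 = 25.
I = 1/(2*25) = 1/50 = 0.020000

0.020000


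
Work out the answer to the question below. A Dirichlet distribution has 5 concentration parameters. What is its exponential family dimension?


Exponential family dimension calculation:
Dirichlet with 5 components has 5 natural parameters.

5


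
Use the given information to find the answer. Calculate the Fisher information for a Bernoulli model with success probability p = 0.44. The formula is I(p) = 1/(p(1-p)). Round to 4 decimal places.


For Bernoulli(p), Fisher information is I(p) = 1/(p*(1-p)).
p = 0.44, 1-p = 0.56.
p*(1-p) = 0.2464.
I(p) = 1/0.2464 = 4.0584

4.0584


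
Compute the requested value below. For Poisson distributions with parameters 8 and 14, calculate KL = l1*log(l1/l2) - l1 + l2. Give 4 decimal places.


KL divergence for Poisson:
KL = l1*log(l1/l2) - l1 + l2.
l1 = 8, l2 = 14.
log(8/14) = -0.559616.
l1*log(l1/l2) = 8 * -0.559616 = -4.476926.
KL = -4.476926 - 8 + 14 = 1.5231

1.5231


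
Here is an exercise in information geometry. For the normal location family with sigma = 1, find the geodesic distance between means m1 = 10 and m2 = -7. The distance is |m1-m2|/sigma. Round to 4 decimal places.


On the fixed-variance normal subfamily, geodesic distance = |m1-m2|/sigma.
|10 - -7| = 17.
sigma = 1.
d = 17/1 = 17.0000

17.0000


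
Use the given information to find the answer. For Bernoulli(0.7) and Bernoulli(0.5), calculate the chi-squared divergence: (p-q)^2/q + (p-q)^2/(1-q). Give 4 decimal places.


Chi-squared divergence between Bernoulli distributions:
chi^2 = (p-q)^2/q + (p-q)^2/(1-q).
p = 0.7, q = 0.5, p-q = 0.2.
(p-q)^2 = 0.04.
term1 = 0.04/0.5 = 0.08.
term2 = 0.04/0.5 = 0.08.
chi^2 = 0.08 + 0.08 = 0.1600

0.1600


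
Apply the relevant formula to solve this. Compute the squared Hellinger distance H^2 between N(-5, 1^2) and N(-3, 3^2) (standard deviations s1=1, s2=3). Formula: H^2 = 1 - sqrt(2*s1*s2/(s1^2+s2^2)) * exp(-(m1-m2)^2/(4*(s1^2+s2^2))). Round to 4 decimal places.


Squared Hellinger distance for Gaussians:
H^2 = 1 - sqrt(2*s1*s2/(s1^2+s2^2)) * exp(-(m1-m2)^2/(4*(s1^2+s2^2))).
s1^2 = 1, s2^2 = 9, s1^2+s2^2 = 10.
sqrt(2*1*3/(10)) = 0.774597.
(m1-m2)^2 = (-2)^2 = 4.
exp(-4/(4*10)) = exp(-0.1) = 0.904837.
H^2 = 1 - 0.774597*0.904837 = 0.2991

0.2991


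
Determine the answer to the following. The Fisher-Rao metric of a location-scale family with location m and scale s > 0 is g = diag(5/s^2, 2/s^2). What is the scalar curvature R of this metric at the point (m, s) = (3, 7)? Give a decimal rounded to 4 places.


The metric has the form g = (A dm^2 + B ds^2)/s^2 with A = 5, B = 2.
Substitute u = sqrt(A/B)*m: g = B*(du^2 + ds^2)/s^2, i.e. B times the
Poincare upper half-plane metric, which has constant Gaussian curvature -1.
Scaling a 2D metric by a constant c divides the Gaussian curvature by c,
so K = -1/B = -1/(2) = -0.5000 everywhere (the point (m, s) = (3, 7) is irrelevant:
the curvature is constant).
Scalar curvature in dimension 2: R = 2K = -2/(2) = -1.0000.

-1.0000


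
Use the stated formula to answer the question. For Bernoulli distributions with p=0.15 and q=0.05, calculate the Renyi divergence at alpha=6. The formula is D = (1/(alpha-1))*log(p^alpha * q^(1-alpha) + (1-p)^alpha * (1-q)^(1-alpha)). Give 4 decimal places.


Renyi divergence of order alpha between Bernoulli distributions:
D = (1/(alpha-1))*log(p^alpha * q^(1-alpha) + (1-p)^alpha * (1-q)^(1-alpha)).
alpha = 6, p = 0.15, q = 0.05.
p^alpha * q^(1-alpha) = 0.15^6 * 0.05^-5 = 36.45.
(1-p)^alpha * (1-q)^(1-alpha) = 0.85^6 * 0.95^-5 = 0.487411.
sum = 36.45 + 0.487411 = 36.937411.
D = (1/5)*log(36.937411) = 0.7218

0.7218


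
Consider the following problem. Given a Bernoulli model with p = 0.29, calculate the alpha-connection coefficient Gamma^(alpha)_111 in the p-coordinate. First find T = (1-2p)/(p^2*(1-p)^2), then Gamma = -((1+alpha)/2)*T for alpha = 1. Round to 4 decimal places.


Skewness (Amari-Chentsov) tensor: T = (1-2p)/(p^2*(1-p)^2).
p = 0.29, 1-2p = 0.42, p^2 = 0.0841, (1-p)^2 = 0.5041.
T = 0.42/(0.0841 * 0.5041) = 9.906873.
In the p-coordinate, Gamma^(alpha) = Gamma^(0) - (alpha/2)*T with Gamma^(0) = (1/2)*g'(p) = -T/2,
so Gamma^(alpha) = -((1+alpha)/2)*T.
alpha = 1, -(1+alpha)/2 = -1.0.
Gamma = -1.0 * 9.906873 = -9.9069

-9.9069


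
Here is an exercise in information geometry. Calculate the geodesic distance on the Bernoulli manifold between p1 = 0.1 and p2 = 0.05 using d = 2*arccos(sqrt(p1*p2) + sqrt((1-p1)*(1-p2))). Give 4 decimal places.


Geodesic distance on Bernoulli manifold:
d(p1,p2) = 2*arccos(sqrt(p1*p2) + sqrt((1-p1)*(1-p2))).
sqrt(p1*p2) = sqrt(0.1*0.05) = 0.070711.
sqrt((1-p1)*(1-p2)) = sqrt(0.9*0.95) = 0.924662.
arg = 0.070711 + 0.924662 = 0.995373.
d = 2*arccos(0.995373) = 0.1925

0.1925


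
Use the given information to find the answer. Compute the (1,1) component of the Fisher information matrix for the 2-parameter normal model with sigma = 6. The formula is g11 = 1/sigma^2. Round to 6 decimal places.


For the 2-parameter normal family, the Fisher metric has:
  g11 = 1/sigma^2, g22 = 2/sigma^2.
sigma = 6, sigma^2 = 36.
g11 = 0.027778

0.027778


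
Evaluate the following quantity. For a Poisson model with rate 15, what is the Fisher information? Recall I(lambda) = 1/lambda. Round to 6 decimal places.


Fisher information for Poisson: I(lambda) = 1/lambda.
lambda = 15.
I(lambda) = 1/15 = 0.066667

0.066667


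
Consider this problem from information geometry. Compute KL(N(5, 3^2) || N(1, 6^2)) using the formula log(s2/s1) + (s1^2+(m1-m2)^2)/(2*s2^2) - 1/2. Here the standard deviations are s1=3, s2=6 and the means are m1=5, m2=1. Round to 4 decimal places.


KL divergence between normal distributions:
KL = log(s2/s1) + (s1^2 + (m1-m2)^2)/(2*s2^2) - 1/2.
log(6/3) = 0.693147.
(3^2 + (5-1)^2)/(2*6^2) = (9 + 16)/72 = 0.347222.
KL = 0.693147 + 0.347222 - 0.5 = 0.5404

0.5404


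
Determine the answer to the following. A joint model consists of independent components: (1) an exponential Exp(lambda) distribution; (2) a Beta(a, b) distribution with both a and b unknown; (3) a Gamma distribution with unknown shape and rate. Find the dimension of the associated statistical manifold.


The dimension of a statistical manifold equals the number of free
(independent) real parameters of the model. For a product of independent
blocks the parameter counts add.
- exponential (lambda): 1.
- Beta (a, b): 2.
- Gamma (shape, rate): 2.
Total = 1 + 2 + 2 = 5.
Dimension = 5

5


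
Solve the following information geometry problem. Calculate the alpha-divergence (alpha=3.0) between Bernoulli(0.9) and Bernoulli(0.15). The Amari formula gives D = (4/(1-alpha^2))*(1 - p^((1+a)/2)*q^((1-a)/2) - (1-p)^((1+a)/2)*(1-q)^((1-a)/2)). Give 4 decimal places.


Amari alpha-divergence:
D = (4/(1-alpha^2))*(1 - p^((1+a)/2)*q^((1-a)/2) - (1-p)^((1+a)/2)*(1-q)^((1-a)/2)).
alpha = 3.0, p = 0.9, q = 0.15.
e1 = (1+alpha)/2 = 2.0, e2 = (1-alpha)/2 = -1.0.
t1 = p^e1 * q^e2 = 0.9^2.0 * 0.15^-1.0 = 5.4.
t2 = (1-p)^e1 * (1-q)^e2 = 0.1^2.0 * 0.85^-1.0 = 0.011765.
4/(1-alpha^2) = -0.5.
D = -0.5*(1 - 5.4 - 0.011765) = 2.2059

2.2059


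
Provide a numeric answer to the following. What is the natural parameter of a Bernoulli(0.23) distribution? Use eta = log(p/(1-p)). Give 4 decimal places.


Natural parameter for Bernoulli: eta = log(p/(1-p)).
p = 0.23, 1-p = 0.77.
p/(1-p) = 0.298701.
eta = log(0.298701) = -1.2083

-1.2083


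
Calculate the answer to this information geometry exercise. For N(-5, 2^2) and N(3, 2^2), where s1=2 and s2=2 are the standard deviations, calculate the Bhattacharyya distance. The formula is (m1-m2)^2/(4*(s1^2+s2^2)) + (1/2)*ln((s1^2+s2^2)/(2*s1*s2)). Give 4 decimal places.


Bhattacharyya distance between two Gaussians:
DB = (m1-m2)^2/(4*(s1^2+s2^2)) + (1/2)*ln((s1^2+s2^2)/(2*s1*s2)).
(m1-m2)^2 = (-8)^2 = 64.
s1^2+s2^2 = 4 + 4 = 8.
term1 = 64/32 = 2.0.
term2 = 0.5*ln(8/8.0) = 0.0.
DB = 2.0 + 0.0 = 2.0000

2.0000


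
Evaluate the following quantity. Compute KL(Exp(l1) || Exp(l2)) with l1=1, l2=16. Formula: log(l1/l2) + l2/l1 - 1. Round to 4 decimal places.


KL divergence for exponential family:
KL = log(l1/l2) + l2/l1 - 1.
log(1/16) = -2.772589.
16/1 = 16.0.
KL = -2.772589 + 16.0 - 1 = 12.2274

12.2274


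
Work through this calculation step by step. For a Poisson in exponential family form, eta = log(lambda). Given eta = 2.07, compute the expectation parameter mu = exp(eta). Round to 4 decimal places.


Expectation parameter for Poisson exponential family:
mu = exp(eta).
eta = 2.07.
mu = exp(2.07) = 7.9248

7.9248


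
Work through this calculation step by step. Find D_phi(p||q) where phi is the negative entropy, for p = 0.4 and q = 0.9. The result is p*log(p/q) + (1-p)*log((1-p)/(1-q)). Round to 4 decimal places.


Bregman divergence with negative entropy generator:
D = p*log(p/q) + (1-p)*log((1-p)/(1-q)).
p = 0.4, q = 0.9.
p*log(p/q) = 0.4*log(0.4/0.9) = -0.324372.
(1-p)*log((1-p)/(1-q)) = 0.6*log(0.6/0.1) = 1.075056.
D = -0.324372 + 1.075056 = 0.7507

0.7507


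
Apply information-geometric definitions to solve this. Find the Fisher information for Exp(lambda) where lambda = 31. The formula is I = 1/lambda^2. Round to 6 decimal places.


Fisher information for exponential: I(lambda) = 1/lambda^2.
lambda = 31, lambda^2 = 961.
I = 1/961 = 0.001041

0.001041


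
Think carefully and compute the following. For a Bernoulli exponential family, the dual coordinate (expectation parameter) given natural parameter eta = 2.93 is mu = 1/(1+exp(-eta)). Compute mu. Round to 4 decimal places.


Dual coordinate (expectation parameter) for Bernoulli:
mu = 1/(1+exp(-eta)).
eta = 2.93.
exp(-eta) = exp(-2.93) = 0.053397.
mu = 1/(1+0.053397) = 0.9493

0.9493


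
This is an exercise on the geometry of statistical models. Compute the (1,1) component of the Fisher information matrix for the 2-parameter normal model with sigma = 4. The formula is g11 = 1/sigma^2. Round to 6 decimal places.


For the 2-parameter normal family, the Fisher metric has:
  g11 = 1/sigma^2, g22 = 2/sigma^2.
sigma = 4, sigma^2 = 16.
g11 = 0.062500

0.062500


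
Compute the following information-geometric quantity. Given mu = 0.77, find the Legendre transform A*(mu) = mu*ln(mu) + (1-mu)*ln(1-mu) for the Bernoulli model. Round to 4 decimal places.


Legendre transform for Bernoulli:
A*(mu) = mu*log(mu) + (1-mu)*log(1-mu).
mu = 0.77, 1-mu = 0.23.
mu*log(mu) = 0.77*log(0.77) = -0.201251.
(1-mu)*log(1-mu) = 0.23*log(0.23) = -0.338025.
A* = -0.201251 + -0.338025 = -0.5393

-0.5393


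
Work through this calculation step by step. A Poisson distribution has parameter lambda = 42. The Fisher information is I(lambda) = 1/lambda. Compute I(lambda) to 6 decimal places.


Fisher information for Poisson: I(lambda) = 1/lambda.
lambda = 42.
I(lambda) = 1/42 = 0.023810

0.023810


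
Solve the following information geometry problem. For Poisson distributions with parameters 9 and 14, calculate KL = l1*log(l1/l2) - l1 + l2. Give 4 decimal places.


KL divergence for Poisson:
KL = l1*log(l1/l2) - l1 + l2.
l1 = 9, l2 = 14.
log(9/14) = -0.441833.
l1*log(l1/l2) = 9 * -0.441833 = -3.976495.
KL = -3.976495 - 9 + 14 = 1.0235

1.0235


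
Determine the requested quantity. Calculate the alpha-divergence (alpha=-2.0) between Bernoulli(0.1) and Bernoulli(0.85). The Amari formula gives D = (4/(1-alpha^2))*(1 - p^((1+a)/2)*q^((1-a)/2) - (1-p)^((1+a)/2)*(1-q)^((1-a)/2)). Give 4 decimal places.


Amari alpha-divergence:
D = (4/(1-alpha^2))*(1 - p^((1+a)/2)*q^((1-a)/2) - (1-p)^((1+a)/2)*(1-q)^((1-a)/2)).
alpha = -2.0, p = 0.1, q = 0.85.
e1 = (1+alpha)/2 = -0.5, e2 = (1-alpha)/2 = 1.5.
t1 = p^e1 * q^e2 = 0.1^-0.5 * 0.85^1.5 = 2.478155.
t2 = (1-p)^e1 * (1-q)^e2 = 0.9^-0.5 * 0.15^1.5 = 0.061237.
4/(1-alpha^2) = -1.333333.
D = -1.333333*(1 - 2.478155 - 0.061237) = 2.0525

2.0525


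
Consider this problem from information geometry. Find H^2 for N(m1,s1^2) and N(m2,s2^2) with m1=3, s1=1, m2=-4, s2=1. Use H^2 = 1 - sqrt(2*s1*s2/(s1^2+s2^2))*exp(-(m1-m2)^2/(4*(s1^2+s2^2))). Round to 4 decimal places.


Squared Hellinger distance for Gaussians:
H^2 = 1 - sqrt(2*s1*s2/(s1^2+s2^2)) * exp(-(m1-m2)^2/(4*(s1^2+s2^2))).
s1^2 = 1, s2^2 = 1, s1^2+s2^2 = 2.
sqrt(2*1*1/(2)) = 1.0.
(m1-m2)^2 = (7)^2 = 49.
exp(-49/(4*2)) = exp(-6.125) = 0.002187.
H^2 = 1 - 1.0*0.002187 = 0.9978

0.9978


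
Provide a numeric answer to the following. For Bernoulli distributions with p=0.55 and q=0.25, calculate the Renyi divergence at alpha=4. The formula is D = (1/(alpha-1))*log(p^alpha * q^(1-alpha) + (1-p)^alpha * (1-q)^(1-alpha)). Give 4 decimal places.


Renyi divergence of order alpha between Bernoulli distributions:
D = (1/(alpha-1))*log(p^alpha * q^(1-alpha) + (1-p)^alpha * (1-q)^(1-alpha)).
alpha = 4, p = 0.55, q = 0.25.
p^alpha * q^(1-alpha) = 0.55^4 * 0.25^-3 = 5.8564.
(1-p)^alpha * (1-q)^(1-alpha) = 0.45^4 * 0.75^-3 = 0.0972.
sum = 5.8564 + 0.0972 = 5.9536.
D = (1/3)*log(5.9536) = 0.5947

0.5947


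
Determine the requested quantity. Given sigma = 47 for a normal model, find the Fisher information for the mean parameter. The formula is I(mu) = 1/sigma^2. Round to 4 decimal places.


The Fisher information for the mean of a normal distribution is I(mu) = 1/sigma^2.
sigma = 47, so sigma^2 = 2209.
I(mu) = 1/2209 = 0.0005

0.0005


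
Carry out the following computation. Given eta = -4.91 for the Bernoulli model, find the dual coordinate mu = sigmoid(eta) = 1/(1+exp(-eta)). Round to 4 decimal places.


Dual coordinate (expectation parameter) for Bernoulli:
mu = 1/(1+exp(-eta)).
eta = -4.91.
exp(-eta) = exp(4.91) = 135.639414.
mu = 1/(1+135.639414) = 0.0073

0.0073


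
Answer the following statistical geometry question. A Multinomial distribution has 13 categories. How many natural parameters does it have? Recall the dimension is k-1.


Exponential family dimension calculation:
For Multinomial with k=13 categories, dim = k-1 = 12.

12


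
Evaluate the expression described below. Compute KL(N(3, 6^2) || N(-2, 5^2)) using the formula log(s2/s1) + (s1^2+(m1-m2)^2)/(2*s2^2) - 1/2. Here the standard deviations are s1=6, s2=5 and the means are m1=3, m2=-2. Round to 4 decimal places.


KL divergence between normal distributions:
KL = log(s2/s1) + (s1^2 + (m1-m2)^2)/(2*s2^2) - 1/2.
log(5/6) = -0.182322.
(6^2 + (3--2)^2)/(2*5^2) = (36 + 25)/50 = 1.22.
KL = -0.182322 + 1.22 - 0.5 = 0.5377

0.5377


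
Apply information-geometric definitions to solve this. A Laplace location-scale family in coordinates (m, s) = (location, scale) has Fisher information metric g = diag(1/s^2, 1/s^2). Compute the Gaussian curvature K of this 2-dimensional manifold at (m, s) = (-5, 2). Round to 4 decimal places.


The metric has the form g = (A dm^2 + B ds^2)/s^2 with A = 1, B = 1.
Substitute u = sqrt(A/B)*m: g = B*(du^2 + ds^2)/s^2, i.e. B times the
Poincare upper half-plane metric, which has constant Gaussian curvature -1.
Scaling a 2D metric by a constant c divides the Gaussian curvature by c,
so K = -1/B = -1/(1) = -1.0000 everywhere (the point (m, s) = (-5, 2) is irrelevant:
the curvature is constant).
The requested Gaussian curvature is K = -1.0000.

-1.0000


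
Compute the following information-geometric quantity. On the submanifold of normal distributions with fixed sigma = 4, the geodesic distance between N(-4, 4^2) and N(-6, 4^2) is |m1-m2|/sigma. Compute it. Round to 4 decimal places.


On the fixed-variance normal subfamily, geodesic distance = |m1-m2|/sigma.
|-4 - -6| = 2.
sigma = 4.
d = 2/4 = 0.5000

0.5000


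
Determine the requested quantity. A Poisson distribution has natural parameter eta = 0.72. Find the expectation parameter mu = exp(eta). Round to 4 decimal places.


Expectation parameter for Poisson exponential family:
mu = exp(eta).
eta = 0.72.
mu = exp(0.72) = 2.0544

2.0544


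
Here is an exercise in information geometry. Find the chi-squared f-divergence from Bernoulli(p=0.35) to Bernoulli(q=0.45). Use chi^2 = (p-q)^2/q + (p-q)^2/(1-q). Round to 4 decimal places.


Chi-squared divergence between Bernoulli distributions:
chi^2 = (p-q)^2/q + (p-q)^2/(1-q).
p = 0.35, q = 0.45, p-q = -0.1.
(p-q)^2 = 0.01.
term1 = 0.01/0.45 = 0.022222.
term2 = 0.01/0.55 = 0.018182.
chi^2 = 0.022222 + 0.018182 = 0.0404

0.0404


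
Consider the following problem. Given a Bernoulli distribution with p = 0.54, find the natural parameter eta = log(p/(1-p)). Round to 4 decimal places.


Natural parameter for Bernoulli: eta = log(p/(1-p)).
p = 0.54, 1-p = 0.46.
p/(1-p) = 1.173913.
eta = log(1.173913) = 0.1603

0.1603


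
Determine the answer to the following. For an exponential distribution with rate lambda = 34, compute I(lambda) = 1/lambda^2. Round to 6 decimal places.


Fisher information for exponential: I(lambda) = 1/lambda^2.
lambda = 34, lambda^2 = 1156.
I = 1/1156 = 0.000865

0.000865


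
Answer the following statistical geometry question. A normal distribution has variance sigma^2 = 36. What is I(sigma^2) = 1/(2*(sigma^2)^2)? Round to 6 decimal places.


Fisher information for variance: I(sigma^2) = 1/(2*sigma^4).
sigma^2 = 36, so sigma^4 = 1296.
I = 1/(2*1296) = 1/2592 = 0.000386

0.000386


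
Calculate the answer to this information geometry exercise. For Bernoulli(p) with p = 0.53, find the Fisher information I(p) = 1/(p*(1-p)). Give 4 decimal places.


For Bernoulli(p), Fisher information is I(p) = 1/(p*(1-p)).
p = 0.53, 1-p = 0.47.
p*(1-p) = 0.2491.
I(p) = 1/0.2491 = 4.0145

4.0145


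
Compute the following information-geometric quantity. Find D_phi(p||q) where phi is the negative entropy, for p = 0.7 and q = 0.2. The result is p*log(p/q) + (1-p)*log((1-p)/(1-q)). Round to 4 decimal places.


Bregman divergence with negative entropy generator:
D = p*log(p/q) + (1-p)*log((1-p)/(1-q)).
p = 0.7, q = 0.2.
p*log(p/q) = 0.7*log(0.7/0.2) = 0.876934.
(1-p)*log((1-p)/(1-q)) = 0.3*log(0.3/0.8) = -0.294249.
D = 0.876934 + -0.294249 = 0.5827

0.5827


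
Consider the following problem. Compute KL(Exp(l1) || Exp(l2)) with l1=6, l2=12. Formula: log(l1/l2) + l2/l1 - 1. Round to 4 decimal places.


KL divergence for exponential family:
KL = log(l1/l2) + l2/l1 - 1.
log(6/12) = -0.693147.
12/6 = 2.0.
KL = -0.693147 + 2.0 - 1 = 0.3069

0.3069


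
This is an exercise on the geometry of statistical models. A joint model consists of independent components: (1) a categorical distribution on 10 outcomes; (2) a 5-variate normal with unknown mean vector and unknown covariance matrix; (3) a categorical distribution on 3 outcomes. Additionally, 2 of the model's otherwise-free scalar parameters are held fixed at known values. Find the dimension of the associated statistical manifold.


The dimension of a statistical manifold equals the number of free
(independent) real parameters of the model. For a product of independent
blocks the parameter counts add.
- categorical on 10 outcomes (probabilities sum to 1): 10-1 = 9.
- 5-variate normal: 5 (mean) + 5*6/2 = 15 (symmetric covariance) = 20.
- categorical on 3 outcomes (probabilities sum to 1): 3-1 = 2.
Total = 9 + 20 + 2 = 31.
2 parameter(s) fixed at known values: 31 - 2 = 29.
Dimension = 29

29


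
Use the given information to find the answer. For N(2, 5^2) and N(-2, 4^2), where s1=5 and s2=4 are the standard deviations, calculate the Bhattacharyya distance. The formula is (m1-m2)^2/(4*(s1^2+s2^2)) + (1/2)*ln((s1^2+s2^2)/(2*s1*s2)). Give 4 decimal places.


Bhattacharyya distance between two Gaussians:
DB = (m1-m2)^2/(4*(s1^2+s2^2)) + (1/2)*ln((s1^2+s2^2)/(2*s1*s2)).
(m1-m2)^2 = (4)^2 = 16.
s1^2+s2^2 = 25 + 16 = 41.
term1 = 16/164 = 0.097561.
term2 = 0.5*ln(41/40.0) = 0.012346.
DB = 0.097561 + 0.012346 = 0.1099

0.1099


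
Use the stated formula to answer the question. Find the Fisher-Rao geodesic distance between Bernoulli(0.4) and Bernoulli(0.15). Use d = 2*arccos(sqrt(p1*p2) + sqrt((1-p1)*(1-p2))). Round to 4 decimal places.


Geodesic distance on Bernoulli manifold:
d(p1,p2) = 2*arccos(sqrt(p1*p2) + sqrt((1-p1)*(1-p2))).
sqrt(p1*p2) = sqrt(0.4*0.15) = 0.244949.
sqrt((1-p1)*(1-p2)) = sqrt(0.6*0.85) = 0.714143.
arg = 0.244949 + 0.714143 = 0.959092.
d = 2*arccos(0.959092) = 0.5740

0.5740


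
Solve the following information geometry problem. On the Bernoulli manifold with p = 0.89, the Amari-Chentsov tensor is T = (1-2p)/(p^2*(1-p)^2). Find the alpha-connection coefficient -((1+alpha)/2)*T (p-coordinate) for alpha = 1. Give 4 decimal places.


Skewness (Amari-Chentsov) tensor: T = (1-2p)/(p^2*(1-p)^2).
p = 0.89, 1-2p = -0.78, p^2 = 0.7921, (1-p)^2 = 0.0121.
T = -0.78/(0.7921 * 0.0121) = -81.382161.
In the p-coordinate, Gamma^(alpha) = Gamma^(0) - (alpha/2)*T with Gamma^(0) = (1/2)*g'(p) = -T/2,
so Gamma^(alpha) = -((1+alpha)/2)*T.
alpha = 1, -(1+alpha)/2 = -1.0.
Gamma = -1.0 * -81.382161 = 81.3822

81.3822


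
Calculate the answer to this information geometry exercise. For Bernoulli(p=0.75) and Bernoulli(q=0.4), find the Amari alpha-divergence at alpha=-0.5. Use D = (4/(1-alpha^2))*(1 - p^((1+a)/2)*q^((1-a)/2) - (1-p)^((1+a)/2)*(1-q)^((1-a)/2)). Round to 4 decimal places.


Amari alpha-divergence:
D = (4/(1-alpha^2))*(1 - p^((1+a)/2)*q^((1-a)/2) - (1-p)^((1+a)/2)*(1-q)^((1-a)/2)).
alpha = -0.5, p = 0.75, q = 0.4.
e1 = (1+alpha)/2 = 0.25, e2 = (1-alpha)/2 = 0.75.
t1 = p^e1 * q^e2 = 0.75^0.25 * 0.4^0.75 = 0.468069.
t2 = (1-p)^e1 * (1-q)^e2 = 0.25^0.25 * 0.6^0.75 = 0.482057.
4/(1-alpha^2) = 5.333333.
D = 5.333333*(1 - 0.468069 - 0.482057) = 0.2660

0.2660


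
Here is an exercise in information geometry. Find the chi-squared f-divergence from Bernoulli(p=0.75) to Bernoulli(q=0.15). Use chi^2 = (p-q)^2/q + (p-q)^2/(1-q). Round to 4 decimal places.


Chi-squared divergence between Bernoulli distributions:
chi^2 = (p-q)^2/q + (p-q)^2/(1-q).
p = 0.75, q = 0.15, p-q = 0.6.
(p-q)^2 = 0.36.
term1 = 0.36/0.15 = 2.4.
term2 = 0.36/0.85 = 0.423529.
chi^2 = 2.4 + 0.423529 = 2.8235

2.8235


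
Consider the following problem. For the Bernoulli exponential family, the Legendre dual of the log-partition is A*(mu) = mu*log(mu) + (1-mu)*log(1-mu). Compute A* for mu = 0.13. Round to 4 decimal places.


Legendre transform for Bernoulli:
A*(mu) = mu*log(mu) + (1-mu)*log(1-mu).
mu = 0.13, 1-mu = 0.87.
mu*log(mu) = 0.13*log(0.13) = -0.265229.
(1-mu)*log(1-mu) = 0.87*log(0.87) = -0.121158.
A* = -0.265229 + -0.121158 = -0.3864

-0.3864


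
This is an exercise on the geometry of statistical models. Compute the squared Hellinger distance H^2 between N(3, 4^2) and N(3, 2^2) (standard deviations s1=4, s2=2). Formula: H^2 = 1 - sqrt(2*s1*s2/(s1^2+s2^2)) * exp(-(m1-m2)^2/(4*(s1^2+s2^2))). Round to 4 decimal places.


Squared Hellinger distance for Gaussians:
H^2 = 1 - sqrt(2*s1*s2/(s1^2+s2^2)) * exp(-(m1-m2)^2/(4*(s1^2+s2^2))).
s1^2 = 16, s2^2 = 4, s1^2+s2^2 = 20.
sqrt(2*4*2/(20)) = 0.894427.
(m1-m2)^2 = (0)^2 = 0.
exp(-0/(4*20)) = exp(0.0) = 1.0.
H^2 = 1 - 0.894427*1.0 = 0.1056

0.1056


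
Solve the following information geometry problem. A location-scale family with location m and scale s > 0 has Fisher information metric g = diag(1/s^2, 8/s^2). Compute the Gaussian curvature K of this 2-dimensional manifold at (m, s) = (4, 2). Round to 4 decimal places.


The metric has the form g = (A dm^2 + B ds^2)/s^2 with A = 1, B = 8.
Substitute u = sqrt(A/B)*m: g = B*(du^2 + ds^2)/s^2, i.e. B times the
Poincare upper half-plane metric, which has constant Gaussian curvature -1.
Scaling a 2D metric by a constant c divides the Gaussian curvature by c,
so K = -1/B = -1/(8) = -0.1250 everywhere (the point (m, s) = (4, 2) is irrelevant:
the curvature is constant).
The requested Gaussian curvature is K = -0.1250.

-0.1250


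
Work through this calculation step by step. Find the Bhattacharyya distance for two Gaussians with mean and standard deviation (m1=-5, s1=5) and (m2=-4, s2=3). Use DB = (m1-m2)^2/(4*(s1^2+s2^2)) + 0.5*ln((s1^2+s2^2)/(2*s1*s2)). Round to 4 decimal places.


Bhattacharyya distance between two Gaussians:
DB = (m1-m2)^2/(4*(s1^2+s2^2)) + (1/2)*ln((s1^2+s2^2)/(2*s1*s2)).
(m1-m2)^2 = (-1)^2 = 1.
s1^2+s2^2 = 25 + 9 = 34.
term1 = 1/136 = 0.007353.
term2 = 0.5*ln(34/30.0) = 0.062582.
DB = 0.007353 + 0.062582 = 0.0699

0.0699


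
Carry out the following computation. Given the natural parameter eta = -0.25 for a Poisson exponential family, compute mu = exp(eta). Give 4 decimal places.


Expectation parameter for Poisson exponential family:
mu = exp(eta).
eta = -0.25.
mu = exp(-0.25) = 0.7788

0.7788


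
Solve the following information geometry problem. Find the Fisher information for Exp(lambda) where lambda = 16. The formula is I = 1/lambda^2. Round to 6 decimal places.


Fisher information for exponential: I(lambda) = 1/lambda^2.
lambda = 16, lambda^2 = 256.
I = 1/256 = 0.003906

0.003906


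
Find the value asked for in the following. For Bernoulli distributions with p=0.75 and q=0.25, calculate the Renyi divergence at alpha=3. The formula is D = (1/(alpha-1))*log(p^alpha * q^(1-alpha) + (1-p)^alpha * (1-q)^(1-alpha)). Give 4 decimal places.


Renyi divergence of order alpha between Bernoulli distributions:
D = (1/(alpha-1))*log(p^alpha * q^(1-alpha) + (1-p)^alpha * (1-q)^(1-alpha)).
alpha = 3, p = 0.75, q = 0.25.
p^alpha * q^(1-alpha) = 0.75^3 * 0.25^-2 = 6.75.
(1-p)^alpha * (1-q)^(1-alpha) = 0.25^3 * 0.75^-2 = 0.027778.
sum = 6.75 + 0.027778 = 6.777778.
D = (1/2)*log(6.777778) = 0.9568

0.9568


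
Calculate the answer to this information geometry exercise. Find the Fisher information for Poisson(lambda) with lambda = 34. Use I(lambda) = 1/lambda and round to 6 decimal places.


Fisher information for Poisson: I(lambda) = 1/lambda.
lambda = 34.
I(lambda) = 1/34 = 0.029412

0.029412


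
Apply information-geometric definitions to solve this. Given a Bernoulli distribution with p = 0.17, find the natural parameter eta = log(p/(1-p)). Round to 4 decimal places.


Natural parameter for Bernoulli: eta = log(p/(1-p)).
p = 0.17, 1-p = 0.83.
p/(1-p) = 0.204819.
eta = log(0.204819) = -1.5856

-1.5856


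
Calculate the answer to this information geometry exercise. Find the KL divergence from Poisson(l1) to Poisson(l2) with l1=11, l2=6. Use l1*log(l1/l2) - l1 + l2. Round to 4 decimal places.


KL divergence for Poisson:
KL = l1*log(l1/l2) - l1 + l2.
l1 = 11, l2 = 6.
log(11/6) = 0.606136.
l1*log(l1/l2) = 11 * 0.606136 = 6.667494.
KL = 6.667494 - 11 + 6 = 1.6675

1.6675


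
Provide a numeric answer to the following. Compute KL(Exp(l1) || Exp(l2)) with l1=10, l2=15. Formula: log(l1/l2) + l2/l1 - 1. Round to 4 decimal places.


KL divergence for exponential family:
KL = log(l1/l2) + l2/l1 - 1.
log(10/15) = -0.405465.
15/10 = 1.5.
KL = -0.405465 + 1.5 - 1 = 0.0945

0.0945


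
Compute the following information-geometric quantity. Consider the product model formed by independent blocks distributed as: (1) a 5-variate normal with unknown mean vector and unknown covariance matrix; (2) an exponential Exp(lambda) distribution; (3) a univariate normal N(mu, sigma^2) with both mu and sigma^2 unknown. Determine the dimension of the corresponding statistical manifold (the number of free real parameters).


The dimension of a statistical manifold equals the number of free
(independent) real parameters of the model. For a product of independent
blocks the parameter counts add.
- 5-variate normal: 5 (mean) + 5*6/2 = 15 (symmetric covariance) = 20.
- exponential (lambda): 1.
- normal (mu, sigma^2): 2.
Total = 20 + 1 + 2 = 23.
Dimension = 23

23


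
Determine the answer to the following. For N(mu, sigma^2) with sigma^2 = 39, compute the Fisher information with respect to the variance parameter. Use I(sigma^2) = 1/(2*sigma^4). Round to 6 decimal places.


Fisher information for variance: I(sigma^2) = 1/(2*sigma^4).
sigma^2 = 39, so sigma^4 = 1521.
I = 1/(2*1521) = 1/3042 = 0.000329

0.000329


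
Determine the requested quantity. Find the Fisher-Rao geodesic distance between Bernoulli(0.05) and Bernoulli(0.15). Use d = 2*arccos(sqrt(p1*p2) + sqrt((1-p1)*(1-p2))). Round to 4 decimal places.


Geodesic distance on Bernoulli manifold:
d(p1,p2) = 2*arccos(sqrt(p1*p2) + sqrt((1-p1)*(1-p2))).
sqrt(p1*p2) = sqrt(0.05*0.15) = 0.086603.
sqrt((1-p1)*(1-p2)) = sqrt(0.95*0.85) = 0.89861.
arg = 0.086603 + 0.89861 = 0.985213.
d = 2*arccos(0.985213) = 0.3444

0.3444


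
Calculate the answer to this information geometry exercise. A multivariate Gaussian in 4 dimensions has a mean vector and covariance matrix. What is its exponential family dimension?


Exponential family dimension calculation:
For 4-dim MVN: mean has 4 params, covariance has 4*5/2 = 10 unique entries.
Total dim = 4 + 10 = 14.

14


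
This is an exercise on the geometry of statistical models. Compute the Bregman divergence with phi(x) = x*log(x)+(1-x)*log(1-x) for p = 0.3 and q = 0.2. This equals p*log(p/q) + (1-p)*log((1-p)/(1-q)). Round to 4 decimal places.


Bregman divergence with negative entropy generator:
D = p*log(p/q) + (1-p)*log((1-p)/(1-q)).
p = 0.3, q = 0.2.
p*log(p/q) = 0.3*log(0.3/0.2) = 0.12164.
(1-p)*log((1-p)/(1-q)) = 0.7*log(0.7/0.8) = -0.093472.
D = 0.12164 + -0.093472 = 0.0282

0.0282


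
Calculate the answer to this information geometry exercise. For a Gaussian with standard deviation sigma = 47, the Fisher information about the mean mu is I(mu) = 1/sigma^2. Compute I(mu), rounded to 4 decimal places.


The Fisher information for the mean of a normal distribution is I(mu) = 1/sigma^2.
sigma = 47, so sigma^2 = 2209.
I(mu) = 1/2209 = 0.0005

0.0005


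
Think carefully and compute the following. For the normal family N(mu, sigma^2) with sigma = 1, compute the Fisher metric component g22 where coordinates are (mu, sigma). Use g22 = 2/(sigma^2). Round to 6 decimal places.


For the 2-parameter normal family, the Fisher metric has:
  g11 = 1/sigma^2, g22 = 2/sigma^2.
sigma = 1, sigma^2 = 1.
g22 = 2.000000

2.000000


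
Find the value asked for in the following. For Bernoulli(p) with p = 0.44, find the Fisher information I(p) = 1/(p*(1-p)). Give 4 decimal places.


For Bernoulli(p), Fisher information is I(p) = 1/(p*(1-p)).
p = 0.44, 1-p = 0.56.
p*(1-p) = 0.2464.
I(p) = 1/0.2464 = 4.0584

4.0584


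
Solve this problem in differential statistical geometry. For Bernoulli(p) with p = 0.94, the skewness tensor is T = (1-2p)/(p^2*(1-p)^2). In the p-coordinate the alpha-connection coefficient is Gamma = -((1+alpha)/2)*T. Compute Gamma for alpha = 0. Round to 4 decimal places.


Skewness (Amari-Chentsov) tensor: T = (1-2p)/(p^2*(1-p)^2).
p = 0.94, 1-2p = -0.88, p^2 = 0.8836, (1-p)^2 = 0.0036.
T = -0.88/(0.8836 * 0.0036) = -276.646044.
In the p-coordinate, Gamma^(alpha) = Gamma^(0) - (alpha/2)*T with Gamma^(0) = (1/2)*g'(p) = -T/2,
so Gamma^(alpha) = -((1+alpha)/2)*T.
alpha = 0, -(1+alpha)/2 = -0.5.
Gamma = -0.5 * -276.646044 = 138.3230

138.3230


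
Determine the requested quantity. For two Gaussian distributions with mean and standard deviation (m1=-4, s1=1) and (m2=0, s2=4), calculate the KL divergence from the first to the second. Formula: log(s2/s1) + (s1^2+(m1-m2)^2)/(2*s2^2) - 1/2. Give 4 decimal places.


KL divergence between normal distributions:
KL = log(s2/s1) + (s1^2 + (m1-m2)^2)/(2*s2^2) - 1/2.
log(4/1) = 1.386294.
(1^2 + (-4-0)^2)/(2*4^2) = (1 + 16)/32 = 0.53125.
KL = 1.386294 + 0.53125 - 0.5 = 1.4175

1.4175


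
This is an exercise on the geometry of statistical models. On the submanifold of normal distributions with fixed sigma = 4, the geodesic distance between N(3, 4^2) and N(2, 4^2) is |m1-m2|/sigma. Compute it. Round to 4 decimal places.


On the fixed-variance normal subfamily, geodesic distance = |m1-m2|/sigma.
|3 - 2| = 1.
sigma = 4.
d = 1/4 = 0.2500

0.2500


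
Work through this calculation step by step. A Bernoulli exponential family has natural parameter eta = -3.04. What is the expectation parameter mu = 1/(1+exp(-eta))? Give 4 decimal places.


Dual coordinate (expectation parameter) for Bernoulli:
mu = 1/(1+exp(-eta)).
eta = -3.04.
exp(-eta) = exp(3.04) = 20.905243.
mu = 1/(1+20.905243) = 0.0457

0.0457


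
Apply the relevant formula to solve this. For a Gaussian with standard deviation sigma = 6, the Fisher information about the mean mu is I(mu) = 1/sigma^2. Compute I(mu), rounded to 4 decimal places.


The Fisher information for the mean of a normal distribution is I(mu) = 1/sigma^2.
sigma = 6, so sigma^2 = 36.
I(mu) = 1/36 = 0.0278

0.0278


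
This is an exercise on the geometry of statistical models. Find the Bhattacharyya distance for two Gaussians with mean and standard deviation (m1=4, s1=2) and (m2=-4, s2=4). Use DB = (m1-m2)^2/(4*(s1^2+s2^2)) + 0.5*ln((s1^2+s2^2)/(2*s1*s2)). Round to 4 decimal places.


Bhattacharyya distance between two Gaussians:
DB = (m1-m2)^2/(4*(s1^2+s2^2)) + (1/2)*ln((s1^2+s2^2)/(2*s1*s2)).
(m1-m2)^2 = (8)^2 = 64.
s1^2+s2^2 = 4 + 16 = 20.
term1 = 64/80 = 0.8.
term2 = 0.5*ln(20/16.0) = 0.111572.
DB = 0.8 + 0.111572 = 0.9116

0.9116


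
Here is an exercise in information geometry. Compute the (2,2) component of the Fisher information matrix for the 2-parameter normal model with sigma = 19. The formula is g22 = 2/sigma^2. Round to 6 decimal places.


For the 2-parameter normal family, the Fisher metric has:
  g11 = 1/sigma^2, g22 = 2/sigma^2.
sigma = 19, sigma^2 = 361.
g22 = 0.005540

0.005540


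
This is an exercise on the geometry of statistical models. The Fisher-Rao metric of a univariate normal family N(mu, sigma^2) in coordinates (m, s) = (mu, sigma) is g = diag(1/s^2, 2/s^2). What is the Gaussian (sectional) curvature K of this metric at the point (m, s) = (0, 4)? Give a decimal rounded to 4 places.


The metric has the form g = (A dm^2 + B ds^2)/s^2 with A = 1, B = 2.
Substitute u = sqrt(A/B)*m: g = B*(du^2 + ds^2)/s^2, i.e. B times the
Poincare upper half-plane metric, which has constant Gaussian curvature -1.
Scaling a 2D metric by a constant c divides the Gaussian curvature by c,
so K = -1/B = -1/(2) = -0.5000 everywhere (the point (m, s) = (0, 4) is irrelevant:
the curvature is constant).
The requested Gaussian curvature is K = -0.5000.

-0.5000


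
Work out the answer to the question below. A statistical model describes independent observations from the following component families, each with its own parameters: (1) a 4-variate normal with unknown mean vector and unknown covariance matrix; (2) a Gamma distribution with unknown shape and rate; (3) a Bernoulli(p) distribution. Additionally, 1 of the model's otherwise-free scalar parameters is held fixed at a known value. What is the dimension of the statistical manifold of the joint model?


The dimension of a statistical manifold equals the number of free
(independent) real parameters of the model. For a product of independent
blocks the parameter counts add.
- 4-variate normal: 4 (mean) + 4*5/2 = 10 (symmetric covariance) = 14.
- Gamma (shape, rate): 2.
- Bernoulli (p): 1.
Total = 14 + 2 + 1 = 17.
1 parameter(s) fixed at known values: 17 - 1 = 16.
Dimension = 16

16


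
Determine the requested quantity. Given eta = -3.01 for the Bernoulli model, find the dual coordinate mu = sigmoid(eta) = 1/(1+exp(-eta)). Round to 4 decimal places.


Dual coordinate (expectation parameter) for Bernoulli:
mu = 1/(1+exp(-eta)).
eta = -3.01.
exp(-eta) = exp(3.01) = 20.2874.
mu = 1/(1+20.2874) = 0.0470

0.0470


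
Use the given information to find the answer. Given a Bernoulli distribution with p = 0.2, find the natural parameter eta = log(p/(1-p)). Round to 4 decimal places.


Natural parameter for Bernoulli: eta = log(p/(1-p)).
p = 0.2, 1-p = 0.8.
p/(1-p) = 0.25.
eta = log(0.25) = -1.3863

-1.3863


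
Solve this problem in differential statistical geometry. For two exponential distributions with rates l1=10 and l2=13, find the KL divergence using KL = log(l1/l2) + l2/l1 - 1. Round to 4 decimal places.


KL divergence for exponential family:
KL = log(l1/l2) + l2/l1 - 1.
log(10/13) = -0.262364.
13/10 = 1.3.
KL = -0.262364 + 1.3 - 1 = 0.0376

0.0376


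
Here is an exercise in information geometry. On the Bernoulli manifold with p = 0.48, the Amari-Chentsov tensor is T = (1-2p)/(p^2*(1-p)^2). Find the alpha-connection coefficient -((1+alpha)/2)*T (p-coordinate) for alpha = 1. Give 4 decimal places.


Skewness (Amari-Chentsov) tensor: T = (1-2p)/(p^2*(1-p)^2).
p = 0.48, 1-2p = 0.04, p^2 = 0.2304, (1-p)^2 = 0.2704.
T = 0.04/(0.2304 * 0.2704) = 0.642053.
In the p-coordinate, Gamma^(alpha) = Gamma^(0) - (alpha/2)*T with Gamma^(0) = (1/2)*g'(p) = -T/2,
so Gamma^(alpha) = -((1+alpha)/2)*T.
alpha = 1, -(1+alpha)/2 = -1.0.
Gamma = -1.0 * 0.642053 = -0.6421

-0.6421


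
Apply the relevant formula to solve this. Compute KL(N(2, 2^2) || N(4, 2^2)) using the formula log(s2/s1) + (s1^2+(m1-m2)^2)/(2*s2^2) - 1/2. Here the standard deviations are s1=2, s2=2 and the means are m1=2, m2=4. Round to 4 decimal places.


KL divergence between normal distributions:
KL = log(s2/s1) + (s1^2 + (m1-m2)^2)/(2*s2^2) - 1/2.
log(2/2) = 0.0.
(2^2 + (2-4)^2)/(2*2^2) = (4 + 4)/8 = 1.0.
KL = 0.0 + 1.0 - 0.5 = 0.5000

0.5000


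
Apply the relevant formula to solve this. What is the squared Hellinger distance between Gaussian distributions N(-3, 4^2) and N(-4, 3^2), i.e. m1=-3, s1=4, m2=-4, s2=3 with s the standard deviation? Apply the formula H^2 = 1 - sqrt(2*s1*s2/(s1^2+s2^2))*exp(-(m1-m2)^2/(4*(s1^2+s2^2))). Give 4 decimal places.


Squared Hellinger distance for Gaussians:
H^2 = 1 - sqrt(2*s1*s2/(s1^2+s2^2)) * exp(-(m1-m2)^2/(4*(s1^2+s2^2))).
s1^2 = 16, s2^2 = 9, s1^2+s2^2 = 25.
sqrt(2*4*3/(25)) = 0.979796.
(m1-m2)^2 = (1)^2 = 1.
exp(-1/(4*25)) = exp(-0.01) = 0.99005.
H^2 = 1 - 0.979796*0.99005 = 0.0300

0.0300


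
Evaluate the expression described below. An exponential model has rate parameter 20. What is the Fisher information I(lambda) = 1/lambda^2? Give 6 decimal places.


Fisher information for exponential: I(lambda) = 1/lambda^2.
lambda = 20, lambda^2 = 400.
I = 1/400 = 0.002500

0.002500


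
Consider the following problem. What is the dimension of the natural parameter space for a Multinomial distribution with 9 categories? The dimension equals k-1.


Exponential family dimension calculation:
For Multinomial with k=9 categories, dim = k-1 = 8.

8


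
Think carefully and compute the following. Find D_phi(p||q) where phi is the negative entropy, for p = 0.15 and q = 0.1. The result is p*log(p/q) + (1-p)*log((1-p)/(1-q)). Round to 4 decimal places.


Bregman divergence with negative entropy generator:
D = p*log(p/q) + (1-p)*log((1-p)/(1-q)).
p = 0.15, q = 0.1.
p*log(p/q) = 0.15*log(0.15/0.1) = 0.06082.
(1-p)*log((1-p)/(1-q)) = 0.85*log(0.85/0.9) = -0.048585.
D = 0.06082 + -0.048585 = 0.0122

0.0122


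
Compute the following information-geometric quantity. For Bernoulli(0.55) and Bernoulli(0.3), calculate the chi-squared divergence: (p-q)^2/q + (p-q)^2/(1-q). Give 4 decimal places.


Chi-squared divergence between Bernoulli distributions:
chi^2 = (p-q)^2/q + (p-q)^2/(1-q).
p = 0.55, q = 0.3, p-q = 0.25.
(p-q)^2 = 0.0625.
term1 = 0.0625/0.3 = 0.208333.
term2 = 0.0625/0.7 = 0.089286.
chi^2 = 0.208333 + 0.089286 = 0.2976

0.2976
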